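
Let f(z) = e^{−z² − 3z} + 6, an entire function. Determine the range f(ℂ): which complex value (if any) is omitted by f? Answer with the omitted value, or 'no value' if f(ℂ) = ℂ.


Little Picard bounds the complement of f(ℂ) to at most one point.
The exponent g(z) = −z² − 3z is a nonconstant polynomial, hence surjective onto ℂ. So e^{g(z)} takes every value in {e^w : w ∈ ℂ} = ℂ ∖ {0}. Adding 6 shifts the range to ℂ ∖ {6}. f omits exactly 6.

Omitted value: 6.


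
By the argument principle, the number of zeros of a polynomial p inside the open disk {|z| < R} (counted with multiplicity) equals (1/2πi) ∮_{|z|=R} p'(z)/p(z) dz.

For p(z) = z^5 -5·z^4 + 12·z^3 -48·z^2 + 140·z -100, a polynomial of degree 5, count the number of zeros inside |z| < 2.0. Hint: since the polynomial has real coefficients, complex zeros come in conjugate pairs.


The zeros of p are: (3 + 1i), (3 - 1i), (-1 + 3i), (-1 - 3i), 1.
Their magnitudes are: 3.162, 3.162, 3.162, 3.162, 1.
Zeros with |z| < R = 2.0: 1.
Count = 1.
By the argument principle, (1/2πi) ∮_{|z|=R} p'(z)/p(z) dz equals exactly this count.

Number of zeros inside |z| < 2.0: 1.


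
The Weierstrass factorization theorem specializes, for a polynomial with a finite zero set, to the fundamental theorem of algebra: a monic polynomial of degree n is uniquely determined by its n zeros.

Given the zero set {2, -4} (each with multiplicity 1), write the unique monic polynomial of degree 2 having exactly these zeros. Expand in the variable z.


The polynomial is p(z) = ∏_{α ∈ S} (z − α), where S = {2, -4}.
Expanding the product yields: p(z) = z^2 + 2·z -8.
The resulting polynomial has degree 2 and real coefficients as required.

p(z) = z^2 + 2·z -8.


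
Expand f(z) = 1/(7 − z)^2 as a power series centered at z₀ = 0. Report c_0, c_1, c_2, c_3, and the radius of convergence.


Let w = z − z₀, so z = z₀ + w.
Then 7 − z = 7 − (z₀ + w) = (7 − z₀) − w = 7 − w.
f(z) = 1/(7 − w)^2 = (1/(7)^2) · (1 − w/(7))^{−2}.
By the binomial series (1−u)^{−2} = Σ_{n≥0} C(n+1, 1) u^n for |u|<1, with u = w/(7):
  c_n = C(n+1, 1) / (7)^(n+2).
  c_0 = 1/(7)^2 = 1/49.
  c_1 = 2/(7)^3 = 2/343.
  c_2 = 3/(7)^4 = 3/2401.
  c_3 = 4/(7)^5 = 4/16807.
The series is valid for |w/d| < 1, i.e. |z − z₀| < |d|.
Radius of convergence: R = |7 − z₀| = |7| = 7 (distance from z₀ to the singularity z = 7).

c_0 = 1/49, c_1 = 2/343, c_2 = 3/2401, c_3 = 4/16807; R = 7.


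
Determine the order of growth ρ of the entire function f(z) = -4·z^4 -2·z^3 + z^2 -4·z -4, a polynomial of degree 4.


|f(z)| ≤ Σ|c_k|·r^k = O(r^4) as r → ∞. Polynomial growth is O(e^{r^ε}) for every ε > 0 (since r^4/e^{r^ε} → 0), so ρ ≤ ε for all ε > 0, i.e. ρ = 0. Every nonconstant polynomial has order 0.
Therefore ρ = 0.

Order ρ = 0.


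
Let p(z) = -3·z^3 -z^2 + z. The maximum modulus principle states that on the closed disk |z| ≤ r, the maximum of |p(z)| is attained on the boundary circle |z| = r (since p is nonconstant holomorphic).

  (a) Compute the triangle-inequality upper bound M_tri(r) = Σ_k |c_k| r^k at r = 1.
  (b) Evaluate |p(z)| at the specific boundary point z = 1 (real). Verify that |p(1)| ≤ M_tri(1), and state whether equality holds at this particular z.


Coefficients: c_0 = 0, c_1 = 1, c_2 = -1, c_3 = -3. Radius r = 1.
Part (a). Triangle bound: M_tri(r) = Σ_k |c_k| r^k
  = |0|·1^0 + |1|·1^1 + |-1|·1^2 + |-3|·1^3
  = 0 + 1 + 1 + 3 = 5.
This bounds M(r) := max_{|z|=r} |p(z)| from above; equality holds iff all terms c_k z^k can be made to align in phase at a single z on |z|=r.
Part (b). At z = 1 (real, on the circle |z| = r):
  p(1) = (0)·1^0 + (1)·1^1 + (-1)·1^2 + (-3)·1^3 = -3.
  |p(1)| = 3.
Check: |p(1)| = 3 ≤ 5 = M_tri(1). ✓ Equality does not hold at z = 1 (the coefficients have mixed signs, so the terms do not all align in phase there).

M_tri(1) = 5; |p(1)| = 3; equality at z=1: no.


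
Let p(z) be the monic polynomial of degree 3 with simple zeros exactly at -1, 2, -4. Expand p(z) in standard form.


The polynomial is p(z) = ∏_{α ∈ S} (z − α), where S = {-1, 2, -4}.
Expanding the product yields: p(z) = z^3 + 3·z^2 -6·z -8.
The resulting polynomial has degree 3 and real coefficients as required.

p(z) = z^3 + 3·z^2 -6·z -8.


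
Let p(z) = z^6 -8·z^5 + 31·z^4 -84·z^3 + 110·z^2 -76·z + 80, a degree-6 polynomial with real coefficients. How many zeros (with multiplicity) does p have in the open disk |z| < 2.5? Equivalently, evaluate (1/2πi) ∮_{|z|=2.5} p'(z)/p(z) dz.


The zeros of p are: (1 + 3i), (1 - 3i), 4, 2, (0 + 1i), (0 - 1i).
Their magnitudes are: 3.162, 3.162, 4, 2, 1, 1.
Zeros with |z| < R = 2.5: 2, (0 + 1i), (0 - 1i).
Count = 3.
By the argument principle, (1/2πi) ∮_{|z|=R} p'(z)/p(z) dz equals exactly this count.

Number of zeros inside |z| < 2.5: 3.


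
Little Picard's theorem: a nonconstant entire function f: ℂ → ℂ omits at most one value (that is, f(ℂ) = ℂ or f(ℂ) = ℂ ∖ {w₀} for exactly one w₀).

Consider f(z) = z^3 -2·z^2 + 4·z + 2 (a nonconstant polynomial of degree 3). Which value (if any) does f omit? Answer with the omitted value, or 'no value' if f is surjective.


Little Picard bounds the complement of f(ℂ) to at most one point.
For every w ∈ ℂ, the equation p(z) − w = 0 is a nonconstant polynomial in z and hence has at least one root by the fundamental theorem of algebra. So p is surjective onto ℂ, omitting no value.

Omitted value: no value.


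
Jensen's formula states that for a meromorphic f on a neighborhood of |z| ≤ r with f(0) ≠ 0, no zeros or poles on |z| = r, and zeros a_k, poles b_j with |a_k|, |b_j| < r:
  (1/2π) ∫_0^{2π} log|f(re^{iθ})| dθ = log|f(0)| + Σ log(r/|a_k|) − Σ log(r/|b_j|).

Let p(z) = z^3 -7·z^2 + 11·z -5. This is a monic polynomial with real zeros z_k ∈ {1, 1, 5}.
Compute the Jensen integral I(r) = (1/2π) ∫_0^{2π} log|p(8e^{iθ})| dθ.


Zeros: 1, 1, 5; r = 8.
Inside |z| < r: 1, 1, 5. Outside (|z| ≥ r): ∅.
p(0) = -5, so log|p(0)| = log(5) = 1.6094.
Apply Jensen: I(r) = log|p(0)| + Σ_k log(r/|z_k|), summed over zeros inside |z| < r.
  log(r/|z_k|) for z_k = 1: log(8/1) = 2.0794
  log(r/|z_k|) for z_k = 1: log(8/1) = 2.0794
  log(r/|z_k|) for z_k = 5: log(8/5) = 0.4700
Sum over inside zeros: 4.6289.
I(r) = log|p(0)| + (inside sum) = 1.6094 + 4.6289 = 6.2383.
Closed form (all zeros inside, monic): I(r) = n·log(r) = 3·log(8) = 6.2383. ✓

I(r) ≈ 6.2383.


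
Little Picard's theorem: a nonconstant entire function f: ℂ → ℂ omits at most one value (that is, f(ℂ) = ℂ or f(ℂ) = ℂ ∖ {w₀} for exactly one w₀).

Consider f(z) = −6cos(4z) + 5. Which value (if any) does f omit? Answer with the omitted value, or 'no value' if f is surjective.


Little Picard bounds the complement of f(ℂ) to at most one point.
cos is entire and surjective onto ℂ: for every w ∈ ℂ, cos(ζ) = w has a solution ζ ∈ ℂ (e.g., via the complex inverse arccos). With ζ = 4z this gives z = ζ/(4). Then -6·cos(4z) takes every value in -6·ℂ = ℂ, and adding 5 is a bijection of ℂ. So f is surjective and omits no value. (Note: only on the real line is cos bounded by [−1, 1].)

Omitted value: no value.


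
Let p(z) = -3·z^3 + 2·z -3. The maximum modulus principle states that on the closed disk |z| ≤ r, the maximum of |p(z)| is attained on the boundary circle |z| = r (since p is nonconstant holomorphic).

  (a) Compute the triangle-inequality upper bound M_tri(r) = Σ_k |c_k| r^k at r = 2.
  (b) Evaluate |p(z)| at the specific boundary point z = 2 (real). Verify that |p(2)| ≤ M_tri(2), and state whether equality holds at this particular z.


Coefficients: c_0 = -3, c_1 = 2, c_2 = 0, c_3 = -3. Radius r = 2.
Part (a). Triangle bound: M_tri(r) = Σ_k |c_k| r^k
  = |-3|·2^0 + |2|·2^1 + |0|·2^2 + |-3|·2^3
  = 3 + 4 + 0 + 24 = 31.
This bounds M(r) := max_{|z|=r} |p(z)| from above; equality holds iff all terms c_k z^k can be made to align in phase at a single z on |z|=r.
Part (b). At z = 2 (real, on the circle |z| = r):
  p(2) = (-3)·2^0 + (2)·2^1 + (0)·2^2 + (-3)·2^3 = -23.
  |p(2)| = 23.
Check: |p(2)| = 23 ≤ 31 = M_tri(2). ✓ Equality does not hold at z = 2 (the coefficients have mixed signs, so the terms do not all align in phase there).

M_tri(2) = 31; |p(2)| = 23; equality at z=2: no.


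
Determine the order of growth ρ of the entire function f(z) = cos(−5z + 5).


cos(w) is a linear combination of e^{iw} and e^{−iw} (or e^w, e^{−w} in the hyperbolic case), so |cos(w)| ≤ e^{|w|}. With w = −5z + 5, |w| ≤ 5|z| + 5 = 5r + 5 on |z| = r, giving M(r) ≤ e^{5r + 5}, so ρ ≤ 1. On a suitable ray (z = it for sin/cos; z = t for sinh/cosh, t real → ∞), |cos(−5z + 5)| grows like e^{5|t|}/2, so ρ ≥ 1. Hence ρ = 1.
Therefore ρ = 1.

Order ρ = 1.


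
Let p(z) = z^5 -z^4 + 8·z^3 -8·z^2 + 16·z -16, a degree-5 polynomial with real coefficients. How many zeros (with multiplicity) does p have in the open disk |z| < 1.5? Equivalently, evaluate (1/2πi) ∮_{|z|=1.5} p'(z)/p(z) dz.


The zeros of p are: (0 + 2i), (0 - 2i), (0 + 2i), (0 - 2i), 1.
Their magnitudes are: 2, 2, 2, 2, 1.
Zeros with |z| < R = 1.5: 1.
Count = 1.
By the argument principle, (1/2πi) ∮_{|z|=R} p'(z)/p(z) dz equals exactly this count.

Number of zeros inside |z| < 1.5: 1.


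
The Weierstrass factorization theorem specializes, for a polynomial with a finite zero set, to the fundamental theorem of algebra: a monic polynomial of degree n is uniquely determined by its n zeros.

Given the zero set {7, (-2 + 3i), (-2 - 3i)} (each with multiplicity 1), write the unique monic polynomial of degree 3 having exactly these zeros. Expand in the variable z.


The polynomial is p(z) = ∏_{α ∈ S} (z − α), where S = {7, (-2 + 3i), (-2 - 3i)}.
Expanding the product yields: p(z) = z^3 -3·z^2 -15·z -91.
Note conjugate pairs combine to real quadratics: (z − (-2+3i))(z − (-2−3i)) = z² + 4z + 13.
The resulting polynomial has degree 3 and real coefficients as required.

p(z) = z^3 -3·z^2 -15·z -91.


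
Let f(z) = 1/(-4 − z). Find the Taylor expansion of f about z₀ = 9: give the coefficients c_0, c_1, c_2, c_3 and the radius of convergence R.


Let w = z − z₀, so z = z₀ + w.
Then -4 − z = -4 − (z₀ + w) = (-4 − z₀) − w = -13 − w.
f(z) = 1/(-13 − w) = (1/(-13)) · 1/(1 − w/(-13)) = Σ_{n≥0} w^n / (-13)^(n+1).
So c_n = 1/(-13)^(n+1):
  c_0 = 1/(-13)^1 = -1/13.
  c_1 = 1/(-13)^2 = 1/169.
  c_2 = 1/(-13)^3 = -1/2197.
  c_3 = 1/(-13)^4 = 1/28561.
The series is valid for |w/d| < 1, i.e. |z − z₀| < |d|.
Radius of convergence: R = |-4 − z₀| = |-13| = 13 (distance from z₀ to the singularity z = -4).

c_0 = -1/13, c_1 = 1/169, c_2 = -1/2197, c_3 = 1/28561; R = 13.


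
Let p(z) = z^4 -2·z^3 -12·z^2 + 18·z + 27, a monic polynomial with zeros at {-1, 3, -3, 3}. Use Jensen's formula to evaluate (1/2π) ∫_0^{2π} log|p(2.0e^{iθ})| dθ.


Zeros: -3, -1, 3, 3; r = 2.0.
Inside |z| < r: -1. Outside (|z| ≥ r): -3, 3, 3.
p(0) = 27, so log|p(0)| = log(27) = 3.2958.
Apply Jensen: I(r) = log|p(0)| + Σ_k log(r/|z_k|), summed over zeros inside |z| < r.
  log(r/|z_k|) for z_k = -1: log(2.0/1) = 0.6931
  Outside zeros (-3, 3, 3) contribute nothing to the Jensen sum.
Sum over inside zeros: 0.6931.
I(r) = log|p(0)| + (inside sum) = 3.2958 + 0.6931 = 3.9890.
Note: since some zeros are outside |z| ≤ r, the simplified n·log(r) form does NOT apply — only the inside zeros contribute.

I(r) ≈ 3.9890.


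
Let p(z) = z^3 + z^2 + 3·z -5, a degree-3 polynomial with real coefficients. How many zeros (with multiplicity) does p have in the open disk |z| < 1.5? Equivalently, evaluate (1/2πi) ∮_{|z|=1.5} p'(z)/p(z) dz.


The zeros of p are: 1, (-1 + 2i), (-1 - 2i).
Their magnitudes are: 1, 2.236, 2.236.
Zeros with |z| < R = 1.5: 1.
Count = 1.
By the argument principle, (1/2πi) ∮_{|z|=R} p'(z)/p(z) dz equals exactly this count.

Number of zeros inside |z| < 1.5: 1.


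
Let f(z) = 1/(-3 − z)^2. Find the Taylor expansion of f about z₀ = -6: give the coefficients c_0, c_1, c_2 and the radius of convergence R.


Let w = z − z₀, so z = z₀ + w.
Then -3 − z = -3 − (z₀ + w) = (-3 − z₀) − w = 3 − w.
f(z) = 1/(3 − w)^2 = (1/(3)^2) · (1 − w/(3))^{−2}.
By the binomial series (1−u)^{−2} = Σ_{n≥0} C(n+1, 1) u^n for |u|<1, with u = w/(3):
  c_n = C(n+1, 1) / (3)^(n+2).
  c_0 = 1/(3)^2 = 1/9.
  c_1 = 2/(3)^3 = 2/27.
  c_2 = 3/(3)^4 = 1/27.
The series is valid for |w/d| < 1, i.e. |z − z₀| < |d|.
Radius of convergence: R = |-3 − z₀| = |3| = 3 (distance from z₀ to the singularity z = -3).

c_0 = 1/9, c_1 = 2/27, c_2 = 1/27; R = 3.


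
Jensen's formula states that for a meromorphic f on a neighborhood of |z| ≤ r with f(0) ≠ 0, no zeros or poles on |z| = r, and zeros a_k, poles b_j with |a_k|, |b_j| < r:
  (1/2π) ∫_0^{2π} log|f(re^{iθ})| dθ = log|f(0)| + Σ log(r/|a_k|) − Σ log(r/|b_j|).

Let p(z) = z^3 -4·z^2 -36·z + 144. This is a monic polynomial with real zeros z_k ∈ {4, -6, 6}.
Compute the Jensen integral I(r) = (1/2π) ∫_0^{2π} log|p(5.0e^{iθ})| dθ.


Zeros: -6, 4, 6; r = 5.0.
Inside |z| < r: 4. Outside (|z| ≥ r): -6, 6.
p(0) = 144, so log|p(0)| = log(144) = 4.9698.
Apply Jensen: I(r) = log|p(0)| + Σ_k log(r/|z_k|), summed over zeros inside |z| < r.
  log(r/|z_k|) for z_k = 4: log(5.0/4) = 0.2231
  Outside zeros (-6, 6) contribute nothing to the Jensen sum.
Sum over inside zeros: 0.2231.
I(r) = log|p(0)| + (inside sum) = 4.9698 + 0.2231 = 5.1930.
Note: since some zeros are outside |z| ≤ r, the simplified n·log(r) form does NOT apply — only the inside zeros contribute.

I(r) ≈ 5.1930.


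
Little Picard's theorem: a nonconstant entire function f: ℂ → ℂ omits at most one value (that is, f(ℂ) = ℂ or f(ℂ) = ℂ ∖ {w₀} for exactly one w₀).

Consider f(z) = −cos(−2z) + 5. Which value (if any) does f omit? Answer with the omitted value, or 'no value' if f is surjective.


Little Picard bounds the complement of f(ℂ) to at most one point.
cos is entire and surjective onto ℂ: for every w ∈ ℂ, cos(ζ) = w has a solution ζ ∈ ℂ (e.g., via the complex inverse arccos). With ζ = −2z this gives z = ζ/(-2). Then -1·cos(−2z) takes every value in -1·ℂ = ℂ, and adding 5 is a bijection of ℂ. So f is surjective and omits no value. (Note: only on the real line is cos bounded by [−1, 1].)

Omitted value: no value.


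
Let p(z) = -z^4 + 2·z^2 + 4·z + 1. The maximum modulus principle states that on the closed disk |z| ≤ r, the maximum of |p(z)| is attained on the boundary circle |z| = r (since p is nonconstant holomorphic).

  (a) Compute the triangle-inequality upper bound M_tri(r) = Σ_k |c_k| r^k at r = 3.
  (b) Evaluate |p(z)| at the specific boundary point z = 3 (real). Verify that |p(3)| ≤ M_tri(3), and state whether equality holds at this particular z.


Coefficients: c_0 = 1, c_1 = 4, c_2 = 2, c_3 = 0, c_4 = -1. Radius r = 3.
Part (a). Triangle bound: M_tri(r) = Σ_k |c_k| r^k
  = |1|·3^0 + |4|·3^1 + |2|·3^2 + |0|·3^3 + |-1|·3^4
  = 1 + 12 + 18 + 0 + 81 = 112.
This bounds M(r) := max_{|z|=r} |p(z)| from above; equality holds iff all terms c_k z^k can be made to align in phase at a single z on |z|=r.
Part (b). At z = 3 (real, on the circle |z| = r):
  p(3) = (1)·3^0 + (4)·3^1 + (2)·3^2 + (0)·3^3 + (-1)·3^4 = -50.
  |p(3)| = 50.
Check: |p(3)| = 50 ≤ 112 = M_tri(3). ✓ Equality does not hold at z = 3 (the coefficients have mixed signs, so the terms do not all align in phase there).

M_tri(3) = 112; |p(3)| = 50; equality at z=3: no.


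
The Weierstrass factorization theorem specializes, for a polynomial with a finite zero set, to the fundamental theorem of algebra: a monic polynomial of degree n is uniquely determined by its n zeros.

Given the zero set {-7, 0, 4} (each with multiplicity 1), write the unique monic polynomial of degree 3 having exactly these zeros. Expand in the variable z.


The polynomial is p(z) = ∏_{α ∈ S} (z − α), where S = {-7, 0, 4}.
Expanding the product yields: p(z) = z^3 + 3·z^2 -28·z.
The resulting polynomial has degree 3 and real coefficients as required.

p(z) = z^3 + 3·z^2 -28·z.


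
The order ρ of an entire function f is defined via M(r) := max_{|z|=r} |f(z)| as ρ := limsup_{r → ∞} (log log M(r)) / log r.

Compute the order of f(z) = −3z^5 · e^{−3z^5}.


M(r) = max_{|z|=r} |-3|·|z|^5·|e^{−3z^5}| = 3·r^5 · e^{3r^5} (the factors attain their maxima compatibly on |z|=r). Then log M(r) = log 3 + 5·log r + 3r^5, dominated by the last term, so log log M(r) ~ 5·log r. The polynomial factor -3z^5 contributes only a log r term and does not affect the order. ρ = 5.
Therefore ρ = 5.

Order ρ = 5.


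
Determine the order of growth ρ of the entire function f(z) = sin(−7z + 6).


sin(w) is a linear combination of e^{iw} and e^{−iw} (or e^w, e^{−w} in the hyperbolic case), so |sin(w)| ≤ e^{|w|}. With w = −7z + 6, |w| ≤ 7|z| + 6 = 7r + 6 on |z| = r, giving M(r) ≤ e^{7r + 6}, so ρ ≤ 1. On a suitable ray (z = it for sin/cos; z = t for sinh/cosh, t real → ∞), |sin(−7z + 6)| grows like e^{7|t|}/2, so ρ ≥ 1. Hence ρ = 1.
Therefore ρ = 1.

Order ρ = 1.


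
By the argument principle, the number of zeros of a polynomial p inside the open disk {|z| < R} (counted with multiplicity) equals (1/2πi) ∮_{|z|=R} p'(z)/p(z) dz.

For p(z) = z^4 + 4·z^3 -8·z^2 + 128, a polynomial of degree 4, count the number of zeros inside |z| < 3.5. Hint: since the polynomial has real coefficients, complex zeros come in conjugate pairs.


The zeros of p are: -4, (2 + 2i), (2 - 2i), -4.
Their magnitudes are: 4, 2.828, 2.828, 4.
Zeros with |z| < R = 3.5: (2 + 2i), (2 - 2i).
Count = 2.
By the argument principle, (1/2πi) ∮_{|z|=R} p'(z)/p(z) dz equals exactly this count.

Number of zeros inside |z| < 3.5: 2.


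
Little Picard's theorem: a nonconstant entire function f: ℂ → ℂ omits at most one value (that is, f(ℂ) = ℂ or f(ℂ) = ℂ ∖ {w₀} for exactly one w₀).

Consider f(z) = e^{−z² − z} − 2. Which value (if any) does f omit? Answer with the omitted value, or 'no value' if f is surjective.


Little Picard bounds the complement of f(ℂ) to at most one point.
The exponent g(z) = −z² − z is a nonconstant polynomial, hence surjective onto ℂ. So e^{g(z)} takes every value in {e^w : w ∈ ℂ} = ℂ ∖ {0}. Adding -2 shifts the range to ℂ ∖ {-2}. f omits exactly -2.

Omitted value: -2.


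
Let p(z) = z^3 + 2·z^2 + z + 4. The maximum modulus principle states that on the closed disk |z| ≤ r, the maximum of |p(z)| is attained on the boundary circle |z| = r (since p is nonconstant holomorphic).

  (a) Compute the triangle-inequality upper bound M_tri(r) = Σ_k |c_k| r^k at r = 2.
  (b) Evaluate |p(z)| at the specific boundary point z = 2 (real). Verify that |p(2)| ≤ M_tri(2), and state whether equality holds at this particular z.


Coefficients: c_0 = 4, c_1 = 1, c_2 = 2, c_3 = 1. Radius r = 2.
Part (a). Triangle bound: M_tri(r) = Σ_k |c_k| r^k
  = |4|·2^0 + |1|·2^1 + |2|·2^2 + |1|·2^3
  = 4 + 2 + 8 + 8 = 22.
This bounds M(r) := max_{|z|=r} |p(z)| from above; equality holds iff all terms c_k z^k can be made to align in phase at a single z on |z|=r.
Part (b). At z = 2 (real, on the circle |z| = r):
  p(2) = (4)·2^0 + (1)·2^1 + (2)·2^2 + (1)·2^3 = 22.
  |p(2)| = 22.
Since all nonzero coefficients share the same sign, |p(2)| = 22 = M_tri(2); the triangle bound is attained at z = 2, so in fact M(r) = 22.

M_tri(2) = 22; |p(2)| = 22; equality at z=2: yes.


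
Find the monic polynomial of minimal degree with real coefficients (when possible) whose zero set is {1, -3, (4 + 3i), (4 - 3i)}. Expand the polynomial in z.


The polynomial is p(z) = ∏_{α ∈ S} (z − α), where S = {1, -3, (4 + 3i), (4 - 3i)}.
Expanding the product yields: p(z) = z^4 -6·z^3 + 6·z^2 + 74·z -75.
Note conjugate pairs combine to real quadratics: (z − (4+3i))(z − (4−3i)) = z² − 8z + 25.
The resulting polynomial has degree 4 and real coefficients as required.

p(z) = z^4 -6·z^3 + 6·z^2 + 74·z -75.


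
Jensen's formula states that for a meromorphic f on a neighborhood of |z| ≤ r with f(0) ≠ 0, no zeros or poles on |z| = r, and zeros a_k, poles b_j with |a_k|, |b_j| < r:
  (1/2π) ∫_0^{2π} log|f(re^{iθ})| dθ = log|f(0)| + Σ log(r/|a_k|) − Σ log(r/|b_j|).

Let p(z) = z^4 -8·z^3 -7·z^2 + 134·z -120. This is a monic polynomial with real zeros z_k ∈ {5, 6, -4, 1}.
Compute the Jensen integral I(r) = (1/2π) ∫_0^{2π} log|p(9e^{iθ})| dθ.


Zeros: -4, 1, 5, 6; r = 9.
Inside |z| < r: -4, 1, 5, 6. Outside (|z| ≥ r): ∅.
p(0) = -120, so log|p(0)| = log(120) = 4.7875.
Apply Jensen: I(r) = log|p(0)| + Σ_k log(r/|z_k|), summed over zeros inside |z| < r.
  log(r/|z_k|) for z_k = 5: log(9/5) = 0.5878
  log(r/|z_k|) for z_k = 6: log(9/6) = 0.4055
  log(r/|z_k|) for z_k = -4: log(9/4) = 0.8109
  log(r/|z_k|) for z_k = 1: log(9/1) = 2.1972
Sum over inside zeros: 4.0014.
I(r) = log|p(0)| + (inside sum) = 4.7875 + 4.0014 = 8.7889.
Closed form (all zeros inside, monic): I(r) = n·log(r) = 4·log(9) = 8.7889. ✓

I(r) ≈ 8.7889.


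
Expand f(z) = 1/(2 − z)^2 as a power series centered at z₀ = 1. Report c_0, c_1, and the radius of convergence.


Let w = z − z₀, so z = z₀ + w.
Then 2 − z = 2 − (z₀ + w) = (2 − z₀) − w = 1 − w.
f(z) = 1/(1 − w)^2 = (1/(1)^2) · (1 − w/(1))^{−2}.
By the binomial series (1−u)^{−2} = Σ_{n≥0} C(n+1, 1) u^n for |u|<1, with u = w/(1):
  c_n = C(n+1, 1) / (1)^(n+2).
  c_0 = 1/(1)^2 = 1.
  c_1 = 2/(1)^3 = 2.
The series is valid for |w/d| < 1, i.e. |z − z₀| < |d|.
Radius of convergence: R = |2 − z₀| = |1| = 1 (distance from z₀ to the singularity z = 2).

c_0 = 1, c_1 = 2; R = 1.


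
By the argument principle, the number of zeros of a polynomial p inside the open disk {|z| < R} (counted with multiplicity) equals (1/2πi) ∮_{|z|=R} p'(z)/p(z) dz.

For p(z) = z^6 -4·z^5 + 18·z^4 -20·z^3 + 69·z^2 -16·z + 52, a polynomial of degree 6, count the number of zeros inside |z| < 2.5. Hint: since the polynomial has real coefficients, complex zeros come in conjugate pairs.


The zeros of p are: (0 + 1i), (0 - 1i), (2 + 3i), (2 - 3i), (0 + 2i), (0 - 2i).
Their magnitudes are: 1, 1, 3.606, 3.606, 2, 2.
Zeros with |z| < R = 2.5: (0 + 1i), (0 - 1i), (0 + 2i), (0 - 2i).
Count = 4.
By the argument principle, (1/2πi) ∮_{|z|=R} p'(z)/p(z) dz equals exactly this count.

Number of zeros inside |z| < 2.5: 4.


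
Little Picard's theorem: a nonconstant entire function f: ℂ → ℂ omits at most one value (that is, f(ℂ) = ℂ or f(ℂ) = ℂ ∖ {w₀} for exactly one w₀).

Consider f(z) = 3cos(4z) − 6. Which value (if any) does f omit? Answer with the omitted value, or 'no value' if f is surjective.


Little Picard bounds the complement of f(ℂ) to at most one point.
cos is entire and surjective onto ℂ: for every w ∈ ℂ, cos(ζ) = w has a solution ζ ∈ ℂ (e.g., via the complex inverse arccos). With ζ = 4z this gives z = ζ/(4). Then 3·cos(4z) takes every value in 3·ℂ = ℂ, and adding -6 is a bijection of ℂ. So f is surjective and omits no value. (Note: only on the real line is cos bounded by [−1, 1].)

Omitted value: no value.


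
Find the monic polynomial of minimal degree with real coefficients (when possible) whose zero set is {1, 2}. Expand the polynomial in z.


The polynomial is p(z) = ∏_{α ∈ S} (z − α), where S = {1, 2}.
Expanding the product yields: p(z) = z^2 -3·z + 2.
The resulting polynomial has degree 2 and real coefficients as required.

p(z) = z^2 -3·z + 2.


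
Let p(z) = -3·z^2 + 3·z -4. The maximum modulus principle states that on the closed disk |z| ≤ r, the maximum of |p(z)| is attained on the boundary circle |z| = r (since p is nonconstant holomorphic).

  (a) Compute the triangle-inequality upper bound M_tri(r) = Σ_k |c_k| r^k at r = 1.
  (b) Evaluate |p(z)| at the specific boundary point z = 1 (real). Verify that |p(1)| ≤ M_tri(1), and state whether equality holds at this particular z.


Coefficients: c_0 = -4, c_1 = 3, c_2 = -3. Radius r = 1.
Part (a). Triangle bound: M_tri(r) = Σ_k |c_k| r^k
  = |-4|·1^0 + |3|·1^1 + |-3|·1^2
  = 4 + 3 + 3 = 10.
This bounds M(r) := max_{|z|=r} |p(z)| from above; equality holds iff all terms c_k z^k can be made to align in phase at a single z on |z|=r.
Part (b). At z = 1 (real, on the circle |z| = r):
  p(1) = (-4)·1^0 + (3)·1^1 + (-3)·1^2 = -4.
  |p(1)| = 4.
Check: |p(1)| = 4 ≤ 10 = M_tri(1). ✓ Equality does not hold at z = 1 (the coefficients have mixed signs, so the terms do not all align in phase there).

M_tri(1) = 10; |p(1)| = 4; equality at z=1: no.


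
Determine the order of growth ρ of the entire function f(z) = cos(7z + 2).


cos(w) is a linear combination of e^{iw} and e^{−iw} (or e^w, e^{−w} in the hyperbolic case), so |cos(w)| ≤ e^{|w|}. With w = 7z + 2, |w| ≤ 7|z| + 2 = 7r + 2 on |z| = r, giving M(r) ≤ e^{7r + 2}, so ρ ≤ 1. On a suitable ray (z = it for sin/cos; z = t for sinh/cosh, t real → ∞), |cos(7z + 2)| grows like e^{7|t|}/2, so ρ ≥ 1. Hence ρ = 1.
Therefore ρ = 1.

Order ρ = 1.


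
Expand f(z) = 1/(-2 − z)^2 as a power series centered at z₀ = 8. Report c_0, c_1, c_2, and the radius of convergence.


Let w = z − z₀, so z = z₀ + w.
Then -2 − z = -2 − (z₀ + w) = (-2 − z₀) − w = -10 − w.
f(z) = 1/(-10 − w)^2 = (1/(-10)^2) · (1 − w/(-10))^{−2}.
By the binomial series (1−u)^{−2} = Σ_{n≥0} C(n+1, 1) u^n for |u|<1, with u = w/(-10):
  c_n = C(n+1, 1) / (-10)^(n+2).
  c_0 = 1/(-10)^2 = 1/100.
  c_1 = 2/(-10)^3 = -1/500.
  c_2 = 3/(-10)^4 = 3/10000.
The series is valid for |w/d| < 1, i.e. |z − z₀| < |d|.
Radius of convergence: R = |-2 − z₀| = |-10| = 10 (distance from z₀ to the singularity z = -2).

c_0 = 1/100, c_1 = -1/500, c_2 = 3/10000; R = 10.


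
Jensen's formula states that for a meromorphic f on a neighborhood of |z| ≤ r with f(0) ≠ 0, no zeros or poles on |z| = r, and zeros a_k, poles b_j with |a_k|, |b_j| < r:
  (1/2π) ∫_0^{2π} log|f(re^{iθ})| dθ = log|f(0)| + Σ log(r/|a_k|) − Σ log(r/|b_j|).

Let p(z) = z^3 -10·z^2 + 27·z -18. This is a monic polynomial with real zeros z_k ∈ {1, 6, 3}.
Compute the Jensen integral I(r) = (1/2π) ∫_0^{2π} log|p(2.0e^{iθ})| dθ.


Zeros: 1, 3, 6; r = 2.0.
Inside |z| < r: 1. Outside (|z| ≥ r): 3, 6.
p(0) = -18, so log|p(0)| = log(18) = 2.8904.
Apply Jensen: I(r) = log|p(0)| + Σ_k log(r/|z_k|), summed over zeros inside |z| < r.
  log(r/|z_k|) for z_k = 1: log(2.0/1) = 0.6931
  Outside zeros (3, 6) contribute nothing to the Jensen sum.
Sum over inside zeros: 0.6931.
I(r) = log|p(0)| + (inside sum) = 2.8904 + 0.6931 = 3.5835.
Note: since some zeros are outside |z| ≤ r, the simplified n·log(r) form does NOT apply — only the inside zeros contribute.

I(r) ≈ 3.5835.


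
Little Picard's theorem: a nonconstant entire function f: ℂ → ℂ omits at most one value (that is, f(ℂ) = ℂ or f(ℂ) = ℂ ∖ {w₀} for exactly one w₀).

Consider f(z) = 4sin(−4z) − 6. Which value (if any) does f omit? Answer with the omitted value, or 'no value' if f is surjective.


Little Picard bounds the complement of f(ℂ) to at most one point.
sin is entire and surjective onto ℂ: for every w ∈ ℂ, sin(ζ) = w has a solution ζ ∈ ℂ (e.g., via the complex inverse arcsin). With ζ = −4z this gives z = ζ/(-4). Then 4·sin(−4z) takes every value in 4·ℂ = ℂ, and adding -6 is a bijection of ℂ. So f is surjective and omits no value. (Note: only on the real line is sin bounded by [−1, 1].)

Omitted value: no value.


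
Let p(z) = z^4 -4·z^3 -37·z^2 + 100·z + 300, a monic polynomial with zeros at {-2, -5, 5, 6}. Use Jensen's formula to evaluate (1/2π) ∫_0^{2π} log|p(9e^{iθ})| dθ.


Zeros: -5, -2, 5, 6; r = 9.
Inside |z| < r: -5, -2, 5, 6. Outside (|z| ≥ r): ∅.
p(0) = 300, so log|p(0)| = log(300) = 5.7038.
Apply Jensen: I(r) = log|p(0)| + Σ_k log(r/|z_k|), summed over zeros inside |z| < r.
  log(r/|z_k|) for z_k = -2: log(9/2) = 1.5041
  log(r/|z_k|) for z_k = -5: log(9/5) = 0.5878
  log(r/|z_k|) for z_k = 5: log(9/5) = 0.5878
  log(r/|z_k|) for z_k = 6: log(9/6) = 0.4055
Sum over inside zeros: 3.0851.
I(r) = log|p(0)| + (inside sum) = 5.7038 + 3.0851 = 8.7889.
Closed form (all zeros inside, monic): I(r) = n·log(r) = 4·log(9) = 8.7889. ✓

I(r) ≈ 8.7889.


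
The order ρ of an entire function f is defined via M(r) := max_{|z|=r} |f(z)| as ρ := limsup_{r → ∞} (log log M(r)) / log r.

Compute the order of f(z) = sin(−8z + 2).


sin(w) is a linear combination of e^{iw} and e^{−iw} (or e^w, e^{−w} in the hyperbolic case), so |sin(w)| ≤ e^{|w|}. With w = −8z + 2, |w| ≤ 8|z| + 2 = 8r + 2 on |z| = r, giving M(r) ≤ e^{8r + 2}, so ρ ≤ 1. On a suitable ray (z = it for sin/cos; z = t for sinh/cosh, t real → ∞), |sin(−8z + 2)| grows like e^{8|t|}/2, so ρ ≥ 1. Hence ρ = 1.
Therefore ρ = 1.

Order ρ = 1.


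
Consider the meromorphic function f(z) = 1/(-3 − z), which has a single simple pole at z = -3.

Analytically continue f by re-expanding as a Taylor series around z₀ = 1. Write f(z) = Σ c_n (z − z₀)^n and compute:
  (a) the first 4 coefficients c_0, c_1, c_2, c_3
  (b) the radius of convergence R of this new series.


Let w = z − z₀, so z = z₀ + w.
Then -3 − z = -3 − (z₀ + w) = (-3 − z₀) − w = -4 − w.
f(z) = 1/(-4 − w) = (1/(-4)) · 1/(1 − w/(-4)) = Σ_{n≥0} w^n / (-4)^(n+1).
So c_n = 1/(-4)^(n+1):
  c_0 = 1/(-4)^1 = -1/4.
  c_1 = 1/(-4)^2 = 1/16.
  c_2 = 1/(-4)^3 = -1/64.
  c_3 = 1/(-4)^4 = 1/256.
The series is valid for |w/d| < 1, i.e. |z − z₀| < |d|.
Radius of convergence: R = |-3 − z₀| = |-4| = 4 (distance from z₀ to the singularity z = -3).

c_0 = -1/4, c_1 = 1/16, c_2 = -1/64, c_3 = 1/256; R = 4.


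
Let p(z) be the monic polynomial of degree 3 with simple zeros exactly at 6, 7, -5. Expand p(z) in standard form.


The polynomial is p(z) = ∏_{α ∈ S} (z − α), where S = {6, 7, -5}.
Expanding the product yields: p(z) = z^3 -8·z^2 -23·z + 210.
The resulting polynomial has degree 3 and real coefficients as required.

p(z) = z^3 -8·z^2 -23·z + 210.


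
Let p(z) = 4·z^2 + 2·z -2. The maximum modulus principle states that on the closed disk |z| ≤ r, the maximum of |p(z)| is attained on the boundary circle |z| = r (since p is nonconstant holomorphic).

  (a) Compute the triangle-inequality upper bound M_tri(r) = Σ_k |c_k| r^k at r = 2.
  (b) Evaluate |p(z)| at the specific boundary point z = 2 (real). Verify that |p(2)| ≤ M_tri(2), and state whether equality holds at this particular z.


Coefficients: c_0 = -2, c_1 = 2, c_2 = 4. Radius r = 2.
Part (a). Triangle bound: M_tri(r) = Σ_k |c_k| r^k
  = |-2|·2^0 + |2|·2^1 + |4|·2^2
  = 2 + 4 + 16 = 22.
This bounds M(r) := max_{|z|=r} |p(z)| from above; equality holds iff all terms c_k z^k can be made to align in phase at a single z on |z|=r.
Part (b). At z = 2 (real, on the circle |z| = r):
  p(2) = (-2)·2^0 + (2)·2^1 + (4)·2^2 = 18.
  |p(2)| = 18.
Check: |p(2)| = 18 ≤ 22 = M_tri(2). ✓ Equality does not hold at z = 2 (the coefficients have mixed signs, so the terms do not all align in phase there).

M_tri(2) = 22; |p(2)| = 18; equality at z=2: no.


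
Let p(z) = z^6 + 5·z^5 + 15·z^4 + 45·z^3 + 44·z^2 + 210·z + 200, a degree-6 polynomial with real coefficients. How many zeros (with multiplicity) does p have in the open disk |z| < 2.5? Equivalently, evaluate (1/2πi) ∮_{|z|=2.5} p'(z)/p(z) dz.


The zeros of p are: (-1 + 3i), (-1 - 3i), (1 + 2i), (1 - 2i), -1, -4.
Their magnitudes are: 3.162, 3.162, 2.236, 2.236, 1, 4.
Zeros with |z| < R = 2.5: (1 + 2i), (1 - 2i), -1.
Count = 3.
By the argument principle, (1/2πi) ∮_{|z|=R} p'(z)/p(z) dz equals exactly this count.

Number of zeros inside |z| < 2.5: 3.


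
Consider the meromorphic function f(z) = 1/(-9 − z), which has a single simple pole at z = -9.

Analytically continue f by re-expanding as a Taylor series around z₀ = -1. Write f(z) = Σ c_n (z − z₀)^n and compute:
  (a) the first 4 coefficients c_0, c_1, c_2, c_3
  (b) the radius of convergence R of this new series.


Let w = z − z₀, so z = z₀ + w.
Then -9 − z = -9 − (z₀ + w) = (-9 − z₀) − w = -8 − w.
f(z) = 1/(-8 − w) = (1/(-8)) · 1/(1 − w/(-8)) = Σ_{n≥0} w^n / (-8)^(n+1).
So c_n = 1/(-8)^(n+1):
  c_0 = 1/(-8)^1 = -1/8.
  c_1 = 1/(-8)^2 = 1/64.
  c_2 = 1/(-8)^3 = -1/512.
  c_3 = 1/(-8)^4 = 1/4096.
The series is valid for |w/d| < 1, i.e. |z − z₀| < |d|.
Radius of convergence: R = |-9 − z₀| = |-8| = 8 (distance from z₀ to the singularity z = -9).

c_0 = -1/8, c_1 = 1/64, c_2 = -1/512, c_3 = 1/4096; R = 8.


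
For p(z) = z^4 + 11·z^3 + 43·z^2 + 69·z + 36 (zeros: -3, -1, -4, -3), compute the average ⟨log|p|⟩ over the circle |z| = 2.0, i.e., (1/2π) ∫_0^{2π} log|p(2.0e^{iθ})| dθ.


Zeros: -4, -3, -3, -1; r = 2.0.
Inside |z| < r: -1. Outside (|z| ≥ r): -4, -3, -3.
p(0) = 36, so log|p(0)| = log(36) = 3.5835.
Apply Jensen: I(r) = log|p(0)| + Σ_k log(r/|z_k|), summed over zeros inside |z| < r.
  log(r/|z_k|) for z_k = -1: log(2.0/1) = 0.6931
  Outside zeros (-4, -3, -3) contribute nothing to the Jensen sum.
Sum over inside zeros: 0.6931.
I(r) = log|p(0)| + (inside sum) = 3.5835 + 0.6931 = 4.2767.
Note: since some zeros are outside |z| ≤ r, the simplified n·log(r) form does NOT apply — only the inside zeros contribute.

I(r) ≈ 4.2767.


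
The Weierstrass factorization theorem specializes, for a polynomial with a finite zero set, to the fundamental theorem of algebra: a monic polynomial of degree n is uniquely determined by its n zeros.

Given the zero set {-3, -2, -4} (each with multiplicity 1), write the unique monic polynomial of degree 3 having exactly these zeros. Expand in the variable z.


The polynomial is p(z) = ∏_{α ∈ S} (z − α), where S = {-3, -2, -4}.
Expanding the product yields: p(z) = z^3 + 9·z^2 + 26·z + 24.
The resulting polynomial has degree 3 and real coefficients as required.

p(z) = z^3 + 9·z^2 + 26·z + 24.


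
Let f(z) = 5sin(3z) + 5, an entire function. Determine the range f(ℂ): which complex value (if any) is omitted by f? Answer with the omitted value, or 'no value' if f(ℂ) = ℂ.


Little Picard bounds the complement of f(ℂ) to at most one point.
sin is entire and surjective onto ℂ: for every w ∈ ℂ, sin(ζ) = w has a solution ζ ∈ ℂ (e.g., via the complex inverse arcsin). With ζ = 3z this gives z = ζ/(3). Then 5·sin(3z) takes every value in 5·ℂ = ℂ, and adding 5 is a bijection of ℂ. So f is surjective and omits no value. (Note: only on the real line is sin bounded by [−1, 1].)

Omitted value: no value.


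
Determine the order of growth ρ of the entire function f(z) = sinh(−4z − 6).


sinh(w) is a linear combination of e^{iw} and e^{−iw} (or e^w, e^{−w} in the hyperbolic case), so |sinh(w)| ≤ e^{|w|}. With w = −4z − 6, |w| ≤ 4|z| + 6 = 4r + 6 on |z| = r, giving M(r) ≤ e^{4r + 6}, so ρ ≤ 1. On a suitable ray (z = it for sin/cos; z = t for sinh/cosh, t real → ∞), |sinh(−4z − 6)| grows like e^{4|t|}/2, so ρ ≥ 1. Hence ρ = 1.
Therefore ρ = 1.

Order ρ = 1.


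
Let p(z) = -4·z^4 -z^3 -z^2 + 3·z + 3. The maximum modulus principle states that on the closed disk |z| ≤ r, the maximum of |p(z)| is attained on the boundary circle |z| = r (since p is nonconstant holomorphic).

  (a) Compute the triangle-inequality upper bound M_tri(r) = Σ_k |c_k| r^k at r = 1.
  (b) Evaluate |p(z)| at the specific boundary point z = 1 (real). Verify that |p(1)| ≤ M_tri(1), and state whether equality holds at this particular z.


Coefficients: c_0 = 3, c_1 = 3, c_2 = -1, c_3 = -1, c_4 = -4. Radius r = 1.
Part (a). Triangle bound: M_tri(r) = Σ_k |c_k| r^k
  = |3|·1^0 + |3|·1^1 + |-1|·1^2 + |-1|·1^3 + |-4|·1^4
  = 3 + 3 + 1 + 1 + 4 = 12.
This bounds M(r) := max_{|z|=r} |p(z)| from above; equality holds iff all terms c_k z^k can be made to align in phase at a single z on |z|=r.
Part (b). At z = 1 (real, on the circle |z| = r):
  p(1) = (3)·1^0 + (3)·1^1 + (-1)·1^2 + (-1)·1^3 + (-4)·1^4 = 0.
  |p(1)| = 0.
Check: |p(1)| = 0 ≤ 12 = M_tri(1). ✓ Equality does not hold at z = 1 (the coefficients have mixed signs, so the terms do not all align in phase there).

M_tri(1) = 12; |p(1)| = 0; equality at z=1: no.


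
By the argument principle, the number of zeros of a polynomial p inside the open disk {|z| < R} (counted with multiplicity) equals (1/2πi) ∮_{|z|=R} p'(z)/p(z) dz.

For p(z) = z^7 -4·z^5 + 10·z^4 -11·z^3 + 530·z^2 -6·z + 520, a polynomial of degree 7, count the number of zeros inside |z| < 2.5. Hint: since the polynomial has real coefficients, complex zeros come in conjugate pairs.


The zeros of p are: (0 + 1i), (0 - 1i), -4, (3 + 2i), (3 - 2i), (-1 + 3i), (-1 - 3i).
Their magnitudes are: 1, 1, 4, 3.606, 3.606, 3.162, 3.162.
Zeros with |z| < R = 2.5: (0 + 1i), (0 - 1i).
Count = 2.
By the argument principle, (1/2πi) ∮_{|z|=R} p'(z)/p(z) dz equals exactly this count.

Number of zeros inside |z| < 2.5: 2.


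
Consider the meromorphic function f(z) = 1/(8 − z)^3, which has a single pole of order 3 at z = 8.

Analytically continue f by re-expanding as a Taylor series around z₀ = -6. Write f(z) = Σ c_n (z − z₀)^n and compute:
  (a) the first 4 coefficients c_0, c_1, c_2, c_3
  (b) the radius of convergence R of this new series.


Let w = z − z₀, so z = z₀ + w.
Then 8 − z = 8 − (z₀ + w) = (8 − z₀) − w = 14 − w.
f(z) = 1/(14 − w)^3 = (1/(14)^3) · (1 − w/(14))^{−3}.
By the binomial series (1−u)^{−3} = Σ_{n≥0} C(n+2, 2) u^n for |u|<1, with u = w/(14):
  c_n = C(n+2, 2) / (14)^(n+3).
  c_0 = 1/(14)^3 = 1/2744.
  c_1 = 3/(14)^4 = 3/38416.
  c_2 = 6/(14)^5 = 3/268912.
  c_3 = 10/(14)^6 = 5/3764768.
The series is valid for |w/d| < 1, i.e. |z − z₀| < |d|.
Radius of convergence: R = |8 − z₀| = |14| = 14 (distance from z₀ to the singularity z = 8).

c_0 = 1/2744, c_1 = 3/38416, c_2 = 3/268912, c_3 = 5/3764768; R = 14.


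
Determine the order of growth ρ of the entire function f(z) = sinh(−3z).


sinh(w) is a linear combination of e^{iw} and e^{−iw} (or e^w, e^{−w} in the hyperbolic case), so |sinh(w)| ≤ e^{|w|}. With w = −3z, |w| ≤ 3|z| + 0 = 3r + 0 on |z| = r, giving M(r) ≤ e^{3r + 0}, so ρ ≤ 1. On a suitable ray (z = it for sin/cos; z = t for sinh/cosh, t real → ∞), |sinh(−3z)| grows like e^{3|t|}/2, so ρ ≥ 1. Hence ρ = 1.
Therefore ρ = 1.

Order ρ = 1.


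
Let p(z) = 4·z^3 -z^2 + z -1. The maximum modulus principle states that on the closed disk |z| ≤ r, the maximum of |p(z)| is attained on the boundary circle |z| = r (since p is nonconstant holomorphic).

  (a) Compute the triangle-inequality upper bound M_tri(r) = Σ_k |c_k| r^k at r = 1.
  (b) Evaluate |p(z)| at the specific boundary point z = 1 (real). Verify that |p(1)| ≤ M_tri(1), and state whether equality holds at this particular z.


Coefficients: c_0 = -1, c_1 = 1, c_2 = -1, c_3 = 4. Radius r = 1.
Part (a). Triangle bound: M_tri(r) = Σ_k |c_k| r^k
  = |-1|·1^0 + |1|·1^1 + |-1|·1^2 + |4|·1^3
  = 1 + 1 + 1 + 4 = 7.
This bounds M(r) := max_{|z|=r} |p(z)| from above; equality holds iff all terms c_k z^k can be made to align in phase at a single z on |z|=r.
Part (b). At z = 1 (real, on the circle |z| = r):
  p(1) = (-1)·1^0 + (1)·1^1 + (-1)·1^2 + (4)·1^3 = 3.
  |p(1)| = 3.
Check: |p(1)| = 3 ≤ 7 = M_tri(1). ✓ Equality does not hold at z = 1 (the coefficients have mixed signs, so the terms do not all align in phase there).

M_tri(1) = 7; |p(1)| = 3; equality at z=1: no.


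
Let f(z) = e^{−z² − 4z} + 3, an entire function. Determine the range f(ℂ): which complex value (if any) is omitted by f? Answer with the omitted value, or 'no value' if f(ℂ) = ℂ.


Little Picard bounds the complement of f(ℂ) to at most one point.
The exponent g(z) = −z² − 4z is a nonconstant polynomial, hence surjective onto ℂ. So e^{g(z)} takes every value in {e^w : w ∈ ℂ} = ℂ ∖ {0}. Adding 3 shifts the range to ℂ ∖ {3}. f omits exactly 3.

Omitted value: 3.
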